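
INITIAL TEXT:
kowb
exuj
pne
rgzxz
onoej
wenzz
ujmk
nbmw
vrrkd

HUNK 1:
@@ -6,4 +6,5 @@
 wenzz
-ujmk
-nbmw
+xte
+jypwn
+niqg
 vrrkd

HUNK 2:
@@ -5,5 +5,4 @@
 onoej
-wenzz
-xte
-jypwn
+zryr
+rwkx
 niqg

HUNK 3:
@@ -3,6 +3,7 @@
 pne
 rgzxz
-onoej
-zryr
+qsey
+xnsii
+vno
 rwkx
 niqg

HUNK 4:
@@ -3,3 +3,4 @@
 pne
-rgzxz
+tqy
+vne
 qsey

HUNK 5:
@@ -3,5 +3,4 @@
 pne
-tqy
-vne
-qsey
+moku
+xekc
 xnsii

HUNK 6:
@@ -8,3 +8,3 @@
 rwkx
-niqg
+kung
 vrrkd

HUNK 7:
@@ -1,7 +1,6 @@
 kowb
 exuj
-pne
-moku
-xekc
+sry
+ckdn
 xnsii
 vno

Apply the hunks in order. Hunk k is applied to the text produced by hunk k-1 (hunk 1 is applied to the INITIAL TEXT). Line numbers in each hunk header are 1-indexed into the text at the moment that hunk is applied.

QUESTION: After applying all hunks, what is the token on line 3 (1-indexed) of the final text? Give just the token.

Answer: sry

Derivation:
Hunk 1: at line 6 remove [ujmk,nbmw] add [xte,jypwn,niqg] -> 10 lines: kowb exuj pne rgzxz onoej wenzz xte jypwn niqg vrrkd
Hunk 2: at line 5 remove [wenzz,xte,jypwn] add [zryr,rwkx] -> 9 lines: kowb exuj pne rgzxz onoej zryr rwkx niqg vrrkd
Hunk 3: at line 3 remove [onoej,zryr] add [qsey,xnsii,vno] -> 10 lines: kowb exuj pne rgzxz qsey xnsii vno rwkx niqg vrrkd
Hunk 4: at line 3 remove [rgzxz] add [tqy,vne] -> 11 lines: kowb exuj pne tqy vne qsey xnsii vno rwkx niqg vrrkd
Hunk 5: at line 3 remove [tqy,vne,qsey] add [moku,xekc] -> 10 lines: kowb exuj pne moku xekc xnsii vno rwkx niqg vrrkd
Hunk 6: at line 8 remove [niqg] add [kung] -> 10 lines: kowb exuj pne moku xekc xnsii vno rwkx kung vrrkd
Hunk 7: at line 1 remove [pne,moku,xekc] add [sry,ckdn] -> 9 lines: kowb exuj sry ckdn xnsii vno rwkx kung vrrkd
Final line 3: sry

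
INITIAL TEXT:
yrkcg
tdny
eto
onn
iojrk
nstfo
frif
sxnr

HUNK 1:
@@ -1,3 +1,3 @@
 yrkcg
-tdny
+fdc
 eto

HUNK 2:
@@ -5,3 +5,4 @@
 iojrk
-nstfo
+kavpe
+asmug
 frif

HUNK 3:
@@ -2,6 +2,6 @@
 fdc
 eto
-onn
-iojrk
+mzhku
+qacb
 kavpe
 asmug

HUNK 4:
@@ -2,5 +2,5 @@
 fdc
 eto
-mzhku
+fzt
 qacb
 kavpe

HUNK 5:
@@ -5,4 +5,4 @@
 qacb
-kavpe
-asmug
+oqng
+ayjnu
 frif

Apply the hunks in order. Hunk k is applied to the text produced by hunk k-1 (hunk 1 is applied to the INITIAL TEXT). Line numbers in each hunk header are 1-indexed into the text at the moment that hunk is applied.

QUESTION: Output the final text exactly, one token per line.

Hunk 1: at line 1 remove [tdny] add [fdc] -> 8 lines: yrkcg fdc eto onn iojrk nstfo frif sxnr
Hunk 2: at line 5 remove [nstfo] add [kavpe,asmug] -> 9 lines: yrkcg fdc eto onn iojrk kavpe asmug frif sxnr
Hunk 3: at line 2 remove [onn,iojrk] add [mzhku,qacb] -> 9 lines: yrkcg fdc eto mzhku qacb kavpe asmug frif sxnr
Hunk 4: at line 2 remove [mzhku] add [fzt] -> 9 lines: yrkcg fdc eto fzt qacb kavpe asmug frif sxnr
Hunk 5: at line 5 remove [kavpe,asmug] add [oqng,ayjnu] -> 9 lines: yrkcg fdc eto fzt qacb oqng ayjnu frif sxnr

Answer: yrkcg
fdc
eto
fzt
qacb
oqng
ayjnu
frif
sxnr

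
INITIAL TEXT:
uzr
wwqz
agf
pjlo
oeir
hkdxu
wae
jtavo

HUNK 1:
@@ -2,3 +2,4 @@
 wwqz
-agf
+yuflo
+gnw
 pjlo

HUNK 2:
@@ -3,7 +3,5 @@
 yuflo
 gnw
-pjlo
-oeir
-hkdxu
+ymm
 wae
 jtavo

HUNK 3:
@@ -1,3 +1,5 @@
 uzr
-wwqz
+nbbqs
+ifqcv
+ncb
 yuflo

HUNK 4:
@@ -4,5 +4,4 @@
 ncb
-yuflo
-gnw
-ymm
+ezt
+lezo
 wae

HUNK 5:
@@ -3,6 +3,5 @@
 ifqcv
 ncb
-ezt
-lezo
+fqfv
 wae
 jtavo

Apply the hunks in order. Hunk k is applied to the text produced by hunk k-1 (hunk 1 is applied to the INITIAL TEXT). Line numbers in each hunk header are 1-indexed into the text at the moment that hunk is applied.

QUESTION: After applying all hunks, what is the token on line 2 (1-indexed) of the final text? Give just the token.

Hunk 1: at line 2 remove [agf] add [yuflo,gnw] -> 9 lines: uzr wwqz yuflo gnw pjlo oeir hkdxu wae jtavo
Hunk 2: at line 3 remove [pjlo,oeir,hkdxu] add [ymm] -> 7 lines: uzr wwqz yuflo gnw ymm wae jtavo
Hunk 3: at line 1 remove [wwqz] add [nbbqs,ifqcv,ncb] -> 9 lines: uzr nbbqs ifqcv ncb yuflo gnw ymm wae jtavo
Hunk 4: at line 4 remove [yuflo,gnw,ymm] add [ezt,lezo] -> 8 lines: uzr nbbqs ifqcv ncb ezt lezo wae jtavo
Hunk 5: at line 3 remove [ezt,lezo] add [fqfv] -> 7 lines: uzr nbbqs ifqcv ncb fqfv wae jtavo
Final line 2: nbbqs

Answer: nbbqs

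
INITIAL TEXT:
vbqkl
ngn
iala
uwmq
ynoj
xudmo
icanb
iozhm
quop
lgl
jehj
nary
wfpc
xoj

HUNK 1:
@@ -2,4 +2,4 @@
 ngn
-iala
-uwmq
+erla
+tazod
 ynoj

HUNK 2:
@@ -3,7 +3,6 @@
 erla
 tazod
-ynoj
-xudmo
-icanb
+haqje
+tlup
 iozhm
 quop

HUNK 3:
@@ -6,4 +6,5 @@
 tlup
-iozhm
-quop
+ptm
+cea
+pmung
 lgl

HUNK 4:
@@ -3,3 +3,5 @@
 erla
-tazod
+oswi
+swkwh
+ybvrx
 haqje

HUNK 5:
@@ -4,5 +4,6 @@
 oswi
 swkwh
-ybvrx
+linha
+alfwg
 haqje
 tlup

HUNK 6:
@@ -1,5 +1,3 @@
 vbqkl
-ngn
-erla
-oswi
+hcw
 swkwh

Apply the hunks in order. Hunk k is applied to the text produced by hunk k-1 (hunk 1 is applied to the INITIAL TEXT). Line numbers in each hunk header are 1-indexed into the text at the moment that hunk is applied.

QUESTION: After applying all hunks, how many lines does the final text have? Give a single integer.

Hunk 1: at line 2 remove [iala,uwmq] add [erla,tazod] -> 14 lines: vbqkl ngn erla tazod ynoj xudmo icanb iozhm quop lgl jehj nary wfpc xoj
Hunk 2: at line 3 remove [ynoj,xudmo,icanb] add [haqje,tlup] -> 13 lines: vbqkl ngn erla tazod haqje tlup iozhm quop lgl jehj nary wfpc xoj
Hunk 3: at line 6 remove [iozhm,quop] add [ptm,cea,pmung] -> 14 lines: vbqkl ngn erla tazod haqje tlup ptm cea pmung lgl jehj nary wfpc xoj
Hunk 4: at line 3 remove [tazod] add [oswi,swkwh,ybvrx] -> 16 lines: vbqkl ngn erla oswi swkwh ybvrx haqje tlup ptm cea pmung lgl jehj nary wfpc xoj
Hunk 5: at line 4 remove [ybvrx] add [linha,alfwg] -> 17 lines: vbqkl ngn erla oswi swkwh linha alfwg haqje tlup ptm cea pmung lgl jehj nary wfpc xoj
Hunk 6: at line 1 remove [ngn,erla,oswi] add [hcw] -> 15 lines: vbqkl hcw swkwh linha alfwg haqje tlup ptm cea pmung lgl jehj nary wfpc xoj
Final line count: 15

Answer: 15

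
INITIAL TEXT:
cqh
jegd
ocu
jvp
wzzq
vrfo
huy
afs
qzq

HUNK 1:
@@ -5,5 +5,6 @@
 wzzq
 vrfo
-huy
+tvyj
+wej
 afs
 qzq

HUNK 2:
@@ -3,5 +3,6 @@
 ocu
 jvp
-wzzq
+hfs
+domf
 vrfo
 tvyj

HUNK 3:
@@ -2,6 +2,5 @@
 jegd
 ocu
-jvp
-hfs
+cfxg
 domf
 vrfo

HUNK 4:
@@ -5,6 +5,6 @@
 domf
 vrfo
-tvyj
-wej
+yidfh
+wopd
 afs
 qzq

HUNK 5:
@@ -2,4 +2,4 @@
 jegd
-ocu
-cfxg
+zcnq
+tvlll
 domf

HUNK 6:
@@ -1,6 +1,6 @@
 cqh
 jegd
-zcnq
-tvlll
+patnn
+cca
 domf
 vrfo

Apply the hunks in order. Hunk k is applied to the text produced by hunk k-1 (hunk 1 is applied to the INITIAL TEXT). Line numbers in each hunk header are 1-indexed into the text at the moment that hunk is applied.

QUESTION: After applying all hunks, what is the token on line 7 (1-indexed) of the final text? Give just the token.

Hunk 1: at line 5 remove [huy] add [tvyj,wej] -> 10 lines: cqh jegd ocu jvp wzzq vrfo tvyj wej afs qzq
Hunk 2: at line 3 remove [wzzq] add [hfs,domf] -> 11 lines: cqh jegd ocu jvp hfs domf vrfo tvyj wej afs qzq
Hunk 3: at line 2 remove [jvp,hfs] add [cfxg] -> 10 lines: cqh jegd ocu cfxg domf vrfo tvyj wej afs qzq
Hunk 4: at line 5 remove [tvyj,wej] add [yidfh,wopd] -> 10 lines: cqh jegd ocu cfxg domf vrfo yidfh wopd afs qzq
Hunk 5: at line 2 remove [ocu,cfxg] add [zcnq,tvlll] -> 10 lines: cqh jegd zcnq tvlll domf vrfo yidfh wopd afs qzq
Hunk 6: at line 1 remove [zcnq,tvlll] add [patnn,cca] -> 10 lines: cqh jegd patnn cca domf vrfo yidfh wopd afs qzq
Final line 7: yidfh

Answer: yidfh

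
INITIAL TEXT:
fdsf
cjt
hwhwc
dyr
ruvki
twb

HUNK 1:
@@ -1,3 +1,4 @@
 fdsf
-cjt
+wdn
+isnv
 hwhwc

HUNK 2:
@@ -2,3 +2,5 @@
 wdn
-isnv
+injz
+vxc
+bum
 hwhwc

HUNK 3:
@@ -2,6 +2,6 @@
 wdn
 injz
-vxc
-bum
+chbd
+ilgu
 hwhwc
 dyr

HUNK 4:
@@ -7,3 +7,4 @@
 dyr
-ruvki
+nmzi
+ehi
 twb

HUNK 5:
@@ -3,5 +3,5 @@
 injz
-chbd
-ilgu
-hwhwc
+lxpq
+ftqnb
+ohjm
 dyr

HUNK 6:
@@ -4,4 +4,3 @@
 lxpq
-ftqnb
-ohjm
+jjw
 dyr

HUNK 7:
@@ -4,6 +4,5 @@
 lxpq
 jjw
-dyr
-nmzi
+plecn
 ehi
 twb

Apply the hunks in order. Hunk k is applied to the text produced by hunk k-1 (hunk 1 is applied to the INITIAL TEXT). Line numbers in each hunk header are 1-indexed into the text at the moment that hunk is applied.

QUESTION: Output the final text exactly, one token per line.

Answer: fdsf
wdn
injz
lxpq
jjw
plecn
ehi
twb

Derivation:
Hunk 1: at line 1 remove [cjt] add [wdn,isnv] -> 7 lines: fdsf wdn isnv hwhwc dyr ruvki twb
Hunk 2: at line 2 remove [isnv] add [injz,vxc,bum] -> 9 lines: fdsf wdn injz vxc bum hwhwc dyr ruvki twb
Hunk 3: at line 2 remove [vxc,bum] add [chbd,ilgu] -> 9 lines: fdsf wdn injz chbd ilgu hwhwc dyr ruvki twb
Hunk 4: at line 7 remove [ruvki] add [nmzi,ehi] -> 10 lines: fdsf wdn injz chbd ilgu hwhwc dyr nmzi ehi twb
Hunk 5: at line 3 remove [chbd,ilgu,hwhwc] add [lxpq,ftqnb,ohjm] -> 10 lines: fdsf wdn injz lxpq ftqnb ohjm dyr nmzi ehi twb
Hunk 6: at line 4 remove [ftqnb,ohjm] add [jjw] -> 9 lines: fdsf wdn injz lxpq jjw dyr nmzi ehi twb
Hunk 7: at line 4 remove [dyr,nmzi] add [plecn] -> 8 lines: fdsf wdn injz lxpq jjw plecn ehi twb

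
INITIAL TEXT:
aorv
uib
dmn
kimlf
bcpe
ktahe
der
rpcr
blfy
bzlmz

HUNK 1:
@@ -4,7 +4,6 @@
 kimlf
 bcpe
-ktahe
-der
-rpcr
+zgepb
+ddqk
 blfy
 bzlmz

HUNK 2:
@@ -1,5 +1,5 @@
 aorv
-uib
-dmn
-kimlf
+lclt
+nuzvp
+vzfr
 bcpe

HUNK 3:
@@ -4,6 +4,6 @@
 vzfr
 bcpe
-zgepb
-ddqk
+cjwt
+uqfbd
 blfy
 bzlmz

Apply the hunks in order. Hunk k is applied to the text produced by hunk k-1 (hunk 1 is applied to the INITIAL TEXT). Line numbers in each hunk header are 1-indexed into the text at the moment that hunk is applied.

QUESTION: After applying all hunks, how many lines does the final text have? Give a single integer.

Answer: 9

Derivation:
Hunk 1: at line 4 remove [ktahe,der,rpcr] add [zgepb,ddqk] -> 9 lines: aorv uib dmn kimlf bcpe zgepb ddqk blfy bzlmz
Hunk 2: at line 1 remove [uib,dmn,kimlf] add [lclt,nuzvp,vzfr] -> 9 lines: aorv lclt nuzvp vzfr bcpe zgepb ddqk blfy bzlmz
Hunk 3: at line 4 remove [zgepb,ddqk] add [cjwt,uqfbd] -> 9 lines: aorv lclt nuzvp vzfr bcpe cjwt uqfbd blfy bzlmz
Final line count: 9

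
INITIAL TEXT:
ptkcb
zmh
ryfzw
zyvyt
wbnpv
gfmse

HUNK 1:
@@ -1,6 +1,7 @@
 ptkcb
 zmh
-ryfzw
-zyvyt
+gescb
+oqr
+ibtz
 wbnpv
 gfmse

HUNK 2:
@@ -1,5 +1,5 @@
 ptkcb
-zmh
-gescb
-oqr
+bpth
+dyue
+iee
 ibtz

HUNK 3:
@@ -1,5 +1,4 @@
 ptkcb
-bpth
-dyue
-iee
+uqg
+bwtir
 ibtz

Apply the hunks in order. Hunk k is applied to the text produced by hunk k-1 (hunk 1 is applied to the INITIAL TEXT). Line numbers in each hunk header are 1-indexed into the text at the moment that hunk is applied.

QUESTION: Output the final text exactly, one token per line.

Hunk 1: at line 1 remove [ryfzw,zyvyt] add [gescb,oqr,ibtz] -> 7 lines: ptkcb zmh gescb oqr ibtz wbnpv gfmse
Hunk 2: at line 1 remove [zmh,gescb,oqr] add [bpth,dyue,iee] -> 7 lines: ptkcb bpth dyue iee ibtz wbnpv gfmse
Hunk 3: at line 1 remove [bpth,dyue,iee] add [uqg,bwtir] -> 6 lines: ptkcb uqg bwtir ibtz wbnpv gfmse

Answer: ptkcb
uqg
bwtir
ibtz
wbnpv
gfmse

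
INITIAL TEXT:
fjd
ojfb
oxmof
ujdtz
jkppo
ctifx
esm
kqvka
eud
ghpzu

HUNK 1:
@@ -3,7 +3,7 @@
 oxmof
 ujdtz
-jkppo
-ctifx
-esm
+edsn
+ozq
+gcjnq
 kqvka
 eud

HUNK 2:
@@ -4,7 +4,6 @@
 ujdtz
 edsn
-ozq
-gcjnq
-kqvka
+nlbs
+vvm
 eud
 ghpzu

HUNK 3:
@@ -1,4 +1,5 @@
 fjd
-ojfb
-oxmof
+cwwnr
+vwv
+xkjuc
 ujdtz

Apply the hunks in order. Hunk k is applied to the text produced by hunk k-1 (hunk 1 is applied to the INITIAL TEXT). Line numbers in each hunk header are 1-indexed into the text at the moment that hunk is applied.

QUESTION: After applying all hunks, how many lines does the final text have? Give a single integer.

Answer: 10

Derivation:
Hunk 1: at line 3 remove [jkppo,ctifx,esm] add [edsn,ozq,gcjnq] -> 10 lines: fjd ojfb oxmof ujdtz edsn ozq gcjnq kqvka eud ghpzu
Hunk 2: at line 4 remove [ozq,gcjnq,kqvka] add [nlbs,vvm] -> 9 lines: fjd ojfb oxmof ujdtz edsn nlbs vvm eud ghpzu
Hunk 3: at line 1 remove [ojfb,oxmof] add [cwwnr,vwv,xkjuc] -> 10 lines: fjd cwwnr vwv xkjuc ujdtz edsn nlbs vvm eud ghpzu
Final line count: 10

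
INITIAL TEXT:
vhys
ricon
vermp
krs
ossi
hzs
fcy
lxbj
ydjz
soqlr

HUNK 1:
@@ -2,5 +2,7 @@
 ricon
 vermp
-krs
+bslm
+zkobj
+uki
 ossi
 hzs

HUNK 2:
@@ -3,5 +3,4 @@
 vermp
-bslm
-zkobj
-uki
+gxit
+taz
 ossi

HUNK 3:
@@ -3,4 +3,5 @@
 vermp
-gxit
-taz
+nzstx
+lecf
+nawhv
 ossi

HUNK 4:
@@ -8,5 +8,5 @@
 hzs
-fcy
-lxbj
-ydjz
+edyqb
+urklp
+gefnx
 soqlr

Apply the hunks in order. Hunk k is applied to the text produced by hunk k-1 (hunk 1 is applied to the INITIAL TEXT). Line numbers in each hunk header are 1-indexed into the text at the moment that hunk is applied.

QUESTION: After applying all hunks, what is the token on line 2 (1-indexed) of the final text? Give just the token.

Hunk 1: at line 2 remove [krs] add [bslm,zkobj,uki] -> 12 lines: vhys ricon vermp bslm zkobj uki ossi hzs fcy lxbj ydjz soqlr
Hunk 2: at line 3 remove [bslm,zkobj,uki] add [gxit,taz] -> 11 lines: vhys ricon vermp gxit taz ossi hzs fcy lxbj ydjz soqlr
Hunk 3: at line 3 remove [gxit,taz] add [nzstx,lecf,nawhv] -> 12 lines: vhys ricon vermp nzstx lecf nawhv ossi hzs fcy lxbj ydjz soqlr
Hunk 4: at line 8 remove [fcy,lxbj,ydjz] add [edyqb,urklp,gefnx] -> 12 lines: vhys ricon vermp nzstx lecf nawhv ossi hzs edyqb urklp gefnx soqlr
Final line 2: ricon

Answer: ricon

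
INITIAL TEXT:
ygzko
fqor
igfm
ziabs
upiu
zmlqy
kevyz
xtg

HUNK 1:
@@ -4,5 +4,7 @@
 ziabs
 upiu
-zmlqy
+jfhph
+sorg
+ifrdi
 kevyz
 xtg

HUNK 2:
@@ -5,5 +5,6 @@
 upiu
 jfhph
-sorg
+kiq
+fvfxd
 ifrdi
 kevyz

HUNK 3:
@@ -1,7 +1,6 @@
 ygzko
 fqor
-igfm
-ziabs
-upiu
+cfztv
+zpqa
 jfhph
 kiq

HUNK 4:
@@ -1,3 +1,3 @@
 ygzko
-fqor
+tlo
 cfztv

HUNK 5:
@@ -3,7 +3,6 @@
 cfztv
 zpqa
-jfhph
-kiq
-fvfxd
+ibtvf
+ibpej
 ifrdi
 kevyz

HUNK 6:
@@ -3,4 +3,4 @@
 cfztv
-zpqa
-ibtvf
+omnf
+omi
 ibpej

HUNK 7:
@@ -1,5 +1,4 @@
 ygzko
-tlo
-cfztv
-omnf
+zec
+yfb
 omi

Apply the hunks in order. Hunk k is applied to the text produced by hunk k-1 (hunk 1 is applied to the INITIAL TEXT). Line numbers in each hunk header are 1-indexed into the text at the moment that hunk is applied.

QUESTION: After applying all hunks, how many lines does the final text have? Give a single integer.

Hunk 1: at line 4 remove [zmlqy] add [jfhph,sorg,ifrdi] -> 10 lines: ygzko fqor igfm ziabs upiu jfhph sorg ifrdi kevyz xtg
Hunk 2: at line 5 remove [sorg] add [kiq,fvfxd] -> 11 lines: ygzko fqor igfm ziabs upiu jfhph kiq fvfxd ifrdi kevyz xtg
Hunk 3: at line 1 remove [igfm,ziabs,upiu] add [cfztv,zpqa] -> 10 lines: ygzko fqor cfztv zpqa jfhph kiq fvfxd ifrdi kevyz xtg
Hunk 4: at line 1 remove [fqor] add [tlo] -> 10 lines: ygzko tlo cfztv zpqa jfhph kiq fvfxd ifrdi kevyz xtg
Hunk 5: at line 3 remove [jfhph,kiq,fvfxd] add [ibtvf,ibpej] -> 9 lines: ygzko tlo cfztv zpqa ibtvf ibpej ifrdi kevyz xtg
Hunk 6: at line 3 remove [zpqa,ibtvf] add [omnf,omi] -> 9 lines: ygzko tlo cfztv omnf omi ibpej ifrdi kevyz xtg
Hunk 7: at line 1 remove [tlo,cfztv,omnf] add [zec,yfb] -> 8 lines: ygzko zec yfb omi ibpej ifrdi kevyz xtg
Final line count: 8

Answer: 8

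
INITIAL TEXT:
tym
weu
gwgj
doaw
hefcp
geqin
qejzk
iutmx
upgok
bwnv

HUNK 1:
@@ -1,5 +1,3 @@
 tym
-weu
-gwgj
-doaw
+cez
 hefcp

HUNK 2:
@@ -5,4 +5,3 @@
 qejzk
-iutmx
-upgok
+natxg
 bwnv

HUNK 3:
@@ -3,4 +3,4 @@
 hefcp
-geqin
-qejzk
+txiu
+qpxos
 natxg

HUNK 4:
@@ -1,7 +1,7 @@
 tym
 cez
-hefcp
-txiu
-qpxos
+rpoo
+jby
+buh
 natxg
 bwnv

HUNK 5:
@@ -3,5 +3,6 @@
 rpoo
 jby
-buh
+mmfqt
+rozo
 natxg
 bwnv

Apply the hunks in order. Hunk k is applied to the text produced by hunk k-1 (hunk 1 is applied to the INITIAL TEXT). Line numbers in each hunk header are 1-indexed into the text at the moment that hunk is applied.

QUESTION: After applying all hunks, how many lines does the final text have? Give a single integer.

Answer: 8

Derivation:
Hunk 1: at line 1 remove [weu,gwgj,doaw] add [cez] -> 8 lines: tym cez hefcp geqin qejzk iutmx upgok bwnv
Hunk 2: at line 5 remove [iutmx,upgok] add [natxg] -> 7 lines: tym cez hefcp geqin qejzk natxg bwnv
Hunk 3: at line 3 remove [geqin,qejzk] add [txiu,qpxos] -> 7 lines: tym cez hefcp txiu qpxos natxg bwnv
Hunk 4: at line 1 remove [hefcp,txiu,qpxos] add [rpoo,jby,buh] -> 7 lines: tym cez rpoo jby buh natxg bwnv
Hunk 5: at line 3 remove [buh] add [mmfqt,rozo] -> 8 lines: tym cez rpoo jby mmfqt rozo natxg bwnv
Final line count: 8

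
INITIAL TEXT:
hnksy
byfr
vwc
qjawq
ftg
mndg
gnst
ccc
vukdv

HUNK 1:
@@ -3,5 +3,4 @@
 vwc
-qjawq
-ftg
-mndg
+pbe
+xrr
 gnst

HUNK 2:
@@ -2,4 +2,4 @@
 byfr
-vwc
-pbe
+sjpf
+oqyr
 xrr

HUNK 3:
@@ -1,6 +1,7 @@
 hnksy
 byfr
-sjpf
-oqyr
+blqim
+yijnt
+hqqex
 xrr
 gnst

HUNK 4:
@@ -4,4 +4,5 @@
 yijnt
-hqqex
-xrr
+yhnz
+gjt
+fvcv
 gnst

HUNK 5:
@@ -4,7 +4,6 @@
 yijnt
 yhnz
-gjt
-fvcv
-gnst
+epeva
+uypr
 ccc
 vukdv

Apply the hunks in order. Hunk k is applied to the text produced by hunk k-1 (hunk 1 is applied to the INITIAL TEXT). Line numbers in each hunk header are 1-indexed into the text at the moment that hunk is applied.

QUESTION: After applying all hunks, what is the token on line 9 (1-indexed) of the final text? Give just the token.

Answer: vukdv

Derivation:
Hunk 1: at line 3 remove [qjawq,ftg,mndg] add [pbe,xrr] -> 8 lines: hnksy byfr vwc pbe xrr gnst ccc vukdv
Hunk 2: at line 2 remove [vwc,pbe] add [sjpf,oqyr] -> 8 lines: hnksy byfr sjpf oqyr xrr gnst ccc vukdv
Hunk 3: at line 1 remove [sjpf,oqyr] add [blqim,yijnt,hqqex] -> 9 lines: hnksy byfr blqim yijnt hqqex xrr gnst ccc vukdv
Hunk 4: at line 4 remove [hqqex,xrr] add [yhnz,gjt,fvcv] -> 10 lines: hnksy byfr blqim yijnt yhnz gjt fvcv gnst ccc vukdv
Hunk 5: at line 4 remove [gjt,fvcv,gnst] add [epeva,uypr] -> 9 lines: hnksy byfr blqim yijnt yhnz epeva uypr ccc vukdv
Final line 9: vukdv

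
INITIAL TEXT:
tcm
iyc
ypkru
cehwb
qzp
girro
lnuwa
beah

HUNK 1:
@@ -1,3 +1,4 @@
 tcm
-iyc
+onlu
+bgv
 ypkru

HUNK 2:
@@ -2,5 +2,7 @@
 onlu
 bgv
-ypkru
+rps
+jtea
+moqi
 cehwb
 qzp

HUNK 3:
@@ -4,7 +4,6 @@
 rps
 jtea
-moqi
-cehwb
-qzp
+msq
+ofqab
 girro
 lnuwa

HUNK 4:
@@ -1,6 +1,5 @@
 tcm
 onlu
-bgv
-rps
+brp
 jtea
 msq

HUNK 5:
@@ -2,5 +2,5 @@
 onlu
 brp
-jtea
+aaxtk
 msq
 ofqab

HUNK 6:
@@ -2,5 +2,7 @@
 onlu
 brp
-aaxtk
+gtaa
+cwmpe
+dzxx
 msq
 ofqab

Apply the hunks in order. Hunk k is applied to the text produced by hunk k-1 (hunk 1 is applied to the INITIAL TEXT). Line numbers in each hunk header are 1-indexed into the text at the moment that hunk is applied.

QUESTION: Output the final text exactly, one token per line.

Hunk 1: at line 1 remove [iyc] add [onlu,bgv] -> 9 lines: tcm onlu bgv ypkru cehwb qzp girro lnuwa beah
Hunk 2: at line 2 remove [ypkru] add [rps,jtea,moqi] -> 11 lines: tcm onlu bgv rps jtea moqi cehwb qzp girro lnuwa beah
Hunk 3: at line 4 remove [moqi,cehwb,qzp] add [msq,ofqab] -> 10 lines: tcm onlu bgv rps jtea msq ofqab girro lnuwa beah
Hunk 4: at line 1 remove [bgv,rps] add [brp] -> 9 lines: tcm onlu brp jtea msq ofqab girro lnuwa beah
Hunk 5: at line 2 remove [jtea] add [aaxtk] -> 9 lines: tcm onlu brp aaxtk msq ofqab girro lnuwa beah
Hunk 6: at line 2 remove [aaxtk] add [gtaa,cwmpe,dzxx] -> 11 lines: tcm onlu brp gtaa cwmpe dzxx msq ofqab girro lnuwa beah

Answer: tcm
onlu
brp
gtaa
cwmpe
dzxx
msq
ofqab
girro
lnuwa
beah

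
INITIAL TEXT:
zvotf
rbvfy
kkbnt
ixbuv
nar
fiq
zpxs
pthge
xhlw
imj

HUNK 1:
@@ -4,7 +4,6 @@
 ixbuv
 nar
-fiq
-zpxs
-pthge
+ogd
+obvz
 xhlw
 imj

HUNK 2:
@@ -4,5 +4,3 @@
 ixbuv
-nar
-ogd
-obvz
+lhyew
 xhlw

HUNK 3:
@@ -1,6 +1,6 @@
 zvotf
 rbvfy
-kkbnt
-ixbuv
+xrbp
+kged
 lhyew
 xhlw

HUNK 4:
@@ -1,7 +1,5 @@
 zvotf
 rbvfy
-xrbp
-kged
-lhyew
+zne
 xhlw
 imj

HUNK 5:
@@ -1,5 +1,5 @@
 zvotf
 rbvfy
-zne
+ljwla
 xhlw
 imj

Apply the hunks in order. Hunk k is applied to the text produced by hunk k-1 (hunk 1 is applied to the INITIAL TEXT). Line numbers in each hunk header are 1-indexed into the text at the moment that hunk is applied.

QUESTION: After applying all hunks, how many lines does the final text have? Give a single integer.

Answer: 5

Derivation:
Hunk 1: at line 4 remove [fiq,zpxs,pthge] add [ogd,obvz] -> 9 lines: zvotf rbvfy kkbnt ixbuv nar ogd obvz xhlw imj
Hunk 2: at line 4 remove [nar,ogd,obvz] add [lhyew] -> 7 lines: zvotf rbvfy kkbnt ixbuv lhyew xhlw imj
Hunk 3: at line 1 remove [kkbnt,ixbuv] add [xrbp,kged] -> 7 lines: zvotf rbvfy xrbp kged lhyew xhlw imj
Hunk 4: at line 1 remove [xrbp,kged,lhyew] add [zne] -> 5 lines: zvotf rbvfy zne xhlw imj
Hunk 5: at line 1 remove [zne] add [ljwla] -> 5 lines: zvotf rbvfy ljwla xhlw imj
Final line count: 5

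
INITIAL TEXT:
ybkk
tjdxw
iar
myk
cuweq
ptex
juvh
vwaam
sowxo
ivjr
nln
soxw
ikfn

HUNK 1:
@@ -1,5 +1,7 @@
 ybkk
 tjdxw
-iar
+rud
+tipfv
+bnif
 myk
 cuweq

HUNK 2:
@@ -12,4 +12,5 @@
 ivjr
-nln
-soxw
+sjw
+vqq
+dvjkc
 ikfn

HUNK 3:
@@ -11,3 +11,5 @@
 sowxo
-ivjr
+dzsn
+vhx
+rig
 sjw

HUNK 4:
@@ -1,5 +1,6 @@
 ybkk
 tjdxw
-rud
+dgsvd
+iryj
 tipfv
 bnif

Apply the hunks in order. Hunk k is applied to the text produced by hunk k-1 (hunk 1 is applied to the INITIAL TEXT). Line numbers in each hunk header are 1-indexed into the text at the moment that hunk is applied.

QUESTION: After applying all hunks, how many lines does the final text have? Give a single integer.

Hunk 1: at line 1 remove [iar] add [rud,tipfv,bnif] -> 15 lines: ybkk tjdxw rud tipfv bnif myk cuweq ptex juvh vwaam sowxo ivjr nln soxw ikfn
Hunk 2: at line 12 remove [nln,soxw] add [sjw,vqq,dvjkc] -> 16 lines: ybkk tjdxw rud tipfv bnif myk cuweq ptex juvh vwaam sowxo ivjr sjw vqq dvjkc ikfn
Hunk 3: at line 11 remove [ivjr] add [dzsn,vhx,rig] -> 18 lines: ybkk tjdxw rud tipfv bnif myk cuweq ptex juvh vwaam sowxo dzsn vhx rig sjw vqq dvjkc ikfn
Hunk 4: at line 1 remove [rud] add [dgsvd,iryj] -> 19 lines: ybkk tjdxw dgsvd iryj tipfv bnif myk cuweq ptex juvh vwaam sowxo dzsn vhx rig sjw vqq dvjkc ikfn
Final line count: 19

Answer: 19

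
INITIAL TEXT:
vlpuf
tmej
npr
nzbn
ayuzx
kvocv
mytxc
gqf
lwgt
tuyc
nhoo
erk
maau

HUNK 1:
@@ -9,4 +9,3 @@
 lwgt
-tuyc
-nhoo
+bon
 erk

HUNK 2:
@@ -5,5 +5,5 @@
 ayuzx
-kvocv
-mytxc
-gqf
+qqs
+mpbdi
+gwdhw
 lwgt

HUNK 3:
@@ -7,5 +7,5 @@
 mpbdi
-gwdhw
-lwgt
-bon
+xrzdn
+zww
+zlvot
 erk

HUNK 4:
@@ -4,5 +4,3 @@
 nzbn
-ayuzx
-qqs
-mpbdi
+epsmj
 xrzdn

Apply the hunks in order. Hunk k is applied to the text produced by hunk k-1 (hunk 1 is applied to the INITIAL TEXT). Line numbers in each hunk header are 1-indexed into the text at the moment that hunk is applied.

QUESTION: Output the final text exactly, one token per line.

Answer: vlpuf
tmej
npr
nzbn
epsmj
xrzdn
zww
zlvot
erk
maau

Derivation:
Hunk 1: at line 9 remove [tuyc,nhoo] add [bon] -> 12 lines: vlpuf tmej npr nzbn ayuzx kvocv mytxc gqf lwgt bon erk maau
Hunk 2: at line 5 remove [kvocv,mytxc,gqf] add [qqs,mpbdi,gwdhw] -> 12 lines: vlpuf tmej npr nzbn ayuzx qqs mpbdi gwdhw lwgt bon erk maau
Hunk 3: at line 7 remove [gwdhw,lwgt,bon] add [xrzdn,zww,zlvot] -> 12 lines: vlpuf tmej npr nzbn ayuzx qqs mpbdi xrzdn zww zlvot erk maau
Hunk 4: at line 4 remove [ayuzx,qqs,mpbdi] add [epsmj] -> 10 lines: vlpuf tmej npr nzbn epsmj xrzdn zww zlvot erk maau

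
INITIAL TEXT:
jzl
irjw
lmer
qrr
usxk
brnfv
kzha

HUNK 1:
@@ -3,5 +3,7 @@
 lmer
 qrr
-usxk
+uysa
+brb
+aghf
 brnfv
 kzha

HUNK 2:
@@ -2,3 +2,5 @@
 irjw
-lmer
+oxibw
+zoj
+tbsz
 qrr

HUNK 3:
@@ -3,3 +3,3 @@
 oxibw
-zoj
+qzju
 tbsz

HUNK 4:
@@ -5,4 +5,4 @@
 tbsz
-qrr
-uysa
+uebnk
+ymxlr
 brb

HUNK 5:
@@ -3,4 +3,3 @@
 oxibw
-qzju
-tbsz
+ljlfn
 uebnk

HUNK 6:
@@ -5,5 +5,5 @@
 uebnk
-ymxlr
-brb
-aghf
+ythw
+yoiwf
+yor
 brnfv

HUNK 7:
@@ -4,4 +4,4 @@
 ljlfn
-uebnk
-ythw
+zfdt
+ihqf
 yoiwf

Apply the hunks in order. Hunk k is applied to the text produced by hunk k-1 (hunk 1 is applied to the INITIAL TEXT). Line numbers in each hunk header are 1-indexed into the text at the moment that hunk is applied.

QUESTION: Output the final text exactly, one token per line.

Hunk 1: at line 3 remove [usxk] add [uysa,brb,aghf] -> 9 lines: jzl irjw lmer qrr uysa brb aghf brnfv kzha
Hunk 2: at line 2 remove [lmer] add [oxibw,zoj,tbsz] -> 11 lines: jzl irjw oxibw zoj tbsz qrr uysa brb aghf brnfv kzha
Hunk 3: at line 3 remove [zoj] add [qzju] -> 11 lines: jzl irjw oxibw qzju tbsz qrr uysa brb aghf brnfv kzha
Hunk 4: at line 5 remove [qrr,uysa] add [uebnk,ymxlr] -> 11 lines: jzl irjw oxibw qzju tbsz uebnk ymxlr brb aghf brnfv kzha
Hunk 5: at line 3 remove [qzju,tbsz] add [ljlfn] -> 10 lines: jzl irjw oxibw ljlfn uebnk ymxlr brb aghf brnfv kzha
Hunk 6: at line 5 remove [ymxlr,brb,aghf] add [ythw,yoiwf,yor] -> 10 lines: jzl irjw oxibw ljlfn uebnk ythw yoiwf yor brnfv kzha
Hunk 7: at line 4 remove [uebnk,ythw] add [zfdt,ihqf] -> 10 lines: jzl irjw oxibw ljlfn zfdt ihqf yoiwf yor brnfv kzha

Answer: jzl
irjw
oxibw
ljlfn
zfdt
ihqf
yoiwf
yor
brnfv
kzha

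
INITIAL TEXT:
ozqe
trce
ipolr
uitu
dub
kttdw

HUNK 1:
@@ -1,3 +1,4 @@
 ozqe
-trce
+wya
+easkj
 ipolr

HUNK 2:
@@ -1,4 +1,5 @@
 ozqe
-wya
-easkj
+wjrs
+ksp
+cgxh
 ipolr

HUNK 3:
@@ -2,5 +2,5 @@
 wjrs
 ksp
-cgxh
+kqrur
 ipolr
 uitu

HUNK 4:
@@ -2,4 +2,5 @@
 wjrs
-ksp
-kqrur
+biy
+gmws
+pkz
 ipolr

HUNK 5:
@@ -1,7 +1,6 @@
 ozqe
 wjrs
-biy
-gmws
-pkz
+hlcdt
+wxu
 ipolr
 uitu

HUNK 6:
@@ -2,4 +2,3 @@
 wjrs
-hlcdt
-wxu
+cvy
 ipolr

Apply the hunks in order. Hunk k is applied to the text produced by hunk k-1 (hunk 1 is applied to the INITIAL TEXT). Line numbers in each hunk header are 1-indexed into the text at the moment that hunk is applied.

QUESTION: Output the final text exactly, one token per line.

Answer: ozqe
wjrs
cvy
ipolr
uitu
dub
kttdw

Derivation:
Hunk 1: at line 1 remove [trce] add [wya,easkj] -> 7 lines: ozqe wya easkj ipolr uitu dub kttdw
Hunk 2: at line 1 remove [wya,easkj] add [wjrs,ksp,cgxh] -> 8 lines: ozqe wjrs ksp cgxh ipolr uitu dub kttdw
Hunk 3: at line 2 remove [cgxh] add [kqrur] -> 8 lines: ozqe wjrs ksp kqrur ipolr uitu dub kttdw
Hunk 4: at line 2 remove [ksp,kqrur] add [biy,gmws,pkz] -> 9 lines: ozqe wjrs biy gmws pkz ipolr uitu dub kttdw
Hunk 5: at line 1 remove [biy,gmws,pkz] add [hlcdt,wxu] -> 8 lines: ozqe wjrs hlcdt wxu ipolr uitu dub kttdw
Hunk 6: at line 2 remove [hlcdt,wxu] add [cvy] -> 7 lines: ozqe wjrs cvy ipolr uitu dub kttdw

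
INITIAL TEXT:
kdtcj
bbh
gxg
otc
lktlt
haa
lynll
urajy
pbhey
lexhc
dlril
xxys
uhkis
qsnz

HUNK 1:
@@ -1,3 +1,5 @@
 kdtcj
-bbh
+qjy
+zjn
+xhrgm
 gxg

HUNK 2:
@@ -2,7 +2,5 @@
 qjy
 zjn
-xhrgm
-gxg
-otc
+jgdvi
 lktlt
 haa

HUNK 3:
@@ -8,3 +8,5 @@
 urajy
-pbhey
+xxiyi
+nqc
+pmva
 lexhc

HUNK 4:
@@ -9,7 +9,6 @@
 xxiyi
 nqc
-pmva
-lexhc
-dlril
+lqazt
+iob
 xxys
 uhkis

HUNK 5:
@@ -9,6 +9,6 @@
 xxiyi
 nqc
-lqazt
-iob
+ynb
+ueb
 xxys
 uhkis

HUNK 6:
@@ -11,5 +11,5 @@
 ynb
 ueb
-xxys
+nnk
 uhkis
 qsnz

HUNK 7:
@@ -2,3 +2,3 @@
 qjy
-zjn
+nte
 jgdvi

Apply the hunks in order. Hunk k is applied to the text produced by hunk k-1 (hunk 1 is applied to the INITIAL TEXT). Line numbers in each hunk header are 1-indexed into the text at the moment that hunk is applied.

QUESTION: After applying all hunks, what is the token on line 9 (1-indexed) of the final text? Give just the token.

Answer: xxiyi

Derivation:
Hunk 1: at line 1 remove [bbh] add [qjy,zjn,xhrgm] -> 16 lines: kdtcj qjy zjn xhrgm gxg otc lktlt haa lynll urajy pbhey lexhc dlril xxys uhkis qsnz
Hunk 2: at line 2 remove [xhrgm,gxg,otc] add [jgdvi] -> 14 lines: kdtcj qjy zjn jgdvi lktlt haa lynll urajy pbhey lexhc dlril xxys uhkis qsnz
Hunk 3: at line 8 remove [pbhey] add [xxiyi,nqc,pmva] -> 16 lines: kdtcj qjy zjn jgdvi lktlt haa lynll urajy xxiyi nqc pmva lexhc dlril xxys uhkis qsnz
Hunk 4: at line 9 remove [pmva,lexhc,dlril] add [lqazt,iob] -> 15 lines: kdtcj qjy zjn jgdvi lktlt haa lynll urajy xxiyi nqc lqazt iob xxys uhkis qsnz
Hunk 5: at line 9 remove [lqazt,iob] add [ynb,ueb] -> 15 lines: kdtcj qjy zjn jgdvi lktlt haa lynll urajy xxiyi nqc ynb ueb xxys uhkis qsnz
Hunk 6: at line 11 remove [xxys] add [nnk] -> 15 lines: kdtcj qjy zjn jgdvi lktlt haa lynll urajy xxiyi nqc ynb ueb nnk uhkis qsnz
Hunk 7: at line 2 remove [zjn] add [nte] -> 15 lines: kdtcj qjy nte jgdvi lktlt haa lynll urajy xxiyi nqc ynb ueb nnk uhkis qsnz
Final line 9: xxiyi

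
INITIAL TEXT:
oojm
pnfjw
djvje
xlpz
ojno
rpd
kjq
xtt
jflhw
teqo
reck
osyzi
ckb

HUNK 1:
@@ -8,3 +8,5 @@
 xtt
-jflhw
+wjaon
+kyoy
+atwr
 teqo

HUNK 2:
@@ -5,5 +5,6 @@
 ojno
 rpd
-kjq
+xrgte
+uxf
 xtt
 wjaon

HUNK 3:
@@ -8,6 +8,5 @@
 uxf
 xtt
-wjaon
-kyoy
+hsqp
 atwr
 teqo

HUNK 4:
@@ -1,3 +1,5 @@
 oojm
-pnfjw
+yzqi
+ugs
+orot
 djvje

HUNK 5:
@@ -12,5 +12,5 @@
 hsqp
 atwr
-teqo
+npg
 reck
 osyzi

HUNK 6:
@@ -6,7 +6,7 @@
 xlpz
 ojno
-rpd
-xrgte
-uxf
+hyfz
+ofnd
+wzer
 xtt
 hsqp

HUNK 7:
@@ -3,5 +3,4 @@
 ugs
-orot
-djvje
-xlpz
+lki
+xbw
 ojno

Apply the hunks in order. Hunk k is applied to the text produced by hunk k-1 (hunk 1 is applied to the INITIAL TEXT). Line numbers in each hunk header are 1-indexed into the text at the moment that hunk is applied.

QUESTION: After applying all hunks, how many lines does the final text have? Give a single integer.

Answer: 16

Derivation:
Hunk 1: at line 8 remove [jflhw] add [wjaon,kyoy,atwr] -> 15 lines: oojm pnfjw djvje xlpz ojno rpd kjq xtt wjaon kyoy atwr teqo reck osyzi ckb
Hunk 2: at line 5 remove [kjq] add [xrgte,uxf] -> 16 lines: oojm pnfjw djvje xlpz ojno rpd xrgte uxf xtt wjaon kyoy atwr teqo reck osyzi ckb
Hunk 3: at line 8 remove [wjaon,kyoy] add [hsqp] -> 15 lines: oojm pnfjw djvje xlpz ojno rpd xrgte uxf xtt hsqp atwr teqo reck osyzi ckb
Hunk 4: at line 1 remove [pnfjw] add [yzqi,ugs,orot] -> 17 lines: oojm yzqi ugs orot djvje xlpz ojno rpd xrgte uxf xtt hsqp atwr teqo reck osyzi ckb
Hunk 5: at line 12 remove [teqo] add [npg] -> 17 lines: oojm yzqi ugs orot djvje xlpz ojno rpd xrgte uxf xtt hsqp atwr npg reck osyzi ckb
Hunk 6: at line 6 remove [rpd,xrgte,uxf] add [hyfz,ofnd,wzer] -> 17 lines: oojm yzqi ugs orot djvje xlpz ojno hyfz ofnd wzer xtt hsqp atwr npg reck osyzi ckb
Hunk 7: at line 3 remove [orot,djvje,xlpz] add [lki,xbw] -> 16 lines: oojm yzqi ugs lki xbw ojno hyfz ofnd wzer xtt hsqp atwr npg reck osyzi ckb
Final line count: 16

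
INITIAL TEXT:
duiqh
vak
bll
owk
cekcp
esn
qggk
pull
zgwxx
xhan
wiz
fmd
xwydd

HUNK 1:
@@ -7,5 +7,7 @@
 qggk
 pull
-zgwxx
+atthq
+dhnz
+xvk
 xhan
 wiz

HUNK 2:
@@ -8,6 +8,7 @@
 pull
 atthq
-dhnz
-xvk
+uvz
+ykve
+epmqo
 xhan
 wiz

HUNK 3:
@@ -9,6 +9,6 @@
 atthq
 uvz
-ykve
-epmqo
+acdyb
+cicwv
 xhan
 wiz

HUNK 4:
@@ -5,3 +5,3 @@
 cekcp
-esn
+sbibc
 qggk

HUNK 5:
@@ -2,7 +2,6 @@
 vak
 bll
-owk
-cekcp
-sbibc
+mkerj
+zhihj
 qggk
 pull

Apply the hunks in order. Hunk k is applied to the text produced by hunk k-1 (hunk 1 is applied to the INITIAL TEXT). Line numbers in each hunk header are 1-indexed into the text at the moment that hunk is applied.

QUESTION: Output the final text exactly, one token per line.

Hunk 1: at line 7 remove [zgwxx] add [atthq,dhnz,xvk] -> 15 lines: duiqh vak bll owk cekcp esn qggk pull atthq dhnz xvk xhan wiz fmd xwydd
Hunk 2: at line 8 remove [dhnz,xvk] add [uvz,ykve,epmqo] -> 16 lines: duiqh vak bll owk cekcp esn qggk pull atthq uvz ykve epmqo xhan wiz fmd xwydd
Hunk 3: at line 9 remove [ykve,epmqo] add [acdyb,cicwv] -> 16 lines: duiqh vak bll owk cekcp esn qggk pull atthq uvz acdyb cicwv xhan wiz fmd xwydd
Hunk 4: at line 5 remove [esn] add [sbibc] -> 16 lines: duiqh vak bll owk cekcp sbibc qggk pull atthq uvz acdyb cicwv xhan wiz fmd xwydd
Hunk 5: at line 2 remove [owk,cekcp,sbibc] add [mkerj,zhihj] -> 15 lines: duiqh vak bll mkerj zhihj qggk pull atthq uvz acdyb cicwv xhan wiz fmd xwydd

Answer: duiqh
vak
bll
mkerj
zhihj
qggk
pull
atthq
uvz
acdyb
cicwv
xhan
wiz
fmd
xwydd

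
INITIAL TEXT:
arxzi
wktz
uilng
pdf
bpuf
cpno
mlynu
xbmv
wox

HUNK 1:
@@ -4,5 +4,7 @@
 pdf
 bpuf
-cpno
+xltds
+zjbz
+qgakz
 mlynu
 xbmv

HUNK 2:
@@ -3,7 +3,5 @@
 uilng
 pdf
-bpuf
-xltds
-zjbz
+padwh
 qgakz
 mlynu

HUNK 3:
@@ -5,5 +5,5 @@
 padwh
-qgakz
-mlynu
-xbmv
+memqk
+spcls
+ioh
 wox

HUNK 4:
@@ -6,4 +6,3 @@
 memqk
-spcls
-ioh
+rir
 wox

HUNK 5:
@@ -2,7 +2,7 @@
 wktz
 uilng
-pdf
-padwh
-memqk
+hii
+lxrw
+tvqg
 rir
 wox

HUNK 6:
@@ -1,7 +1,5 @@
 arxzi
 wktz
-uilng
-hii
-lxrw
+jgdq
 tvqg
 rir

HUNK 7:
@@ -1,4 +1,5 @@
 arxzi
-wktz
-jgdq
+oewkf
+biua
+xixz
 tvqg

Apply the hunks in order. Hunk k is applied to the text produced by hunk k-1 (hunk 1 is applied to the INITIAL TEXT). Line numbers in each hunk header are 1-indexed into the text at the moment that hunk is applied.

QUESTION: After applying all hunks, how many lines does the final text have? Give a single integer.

Answer: 7

Derivation:
Hunk 1: at line 4 remove [cpno] add [xltds,zjbz,qgakz] -> 11 lines: arxzi wktz uilng pdf bpuf xltds zjbz qgakz mlynu xbmv wox
Hunk 2: at line 3 remove [bpuf,xltds,zjbz] add [padwh] -> 9 lines: arxzi wktz uilng pdf padwh qgakz mlynu xbmv wox
Hunk 3: at line 5 remove [qgakz,mlynu,xbmv] add [memqk,spcls,ioh] -> 9 lines: arxzi wktz uilng pdf padwh memqk spcls ioh wox
Hunk 4: at line 6 remove [spcls,ioh] add [rir] -> 8 lines: arxzi wktz uilng pdf padwh memqk rir wox
Hunk 5: at line 2 remove [pdf,padwh,memqk] add [hii,lxrw,tvqg] -> 8 lines: arxzi wktz uilng hii lxrw tvqg rir wox
Hunk 6: at line 1 remove [uilng,hii,lxrw] add [jgdq] -> 6 lines: arxzi wktz jgdq tvqg rir wox
Hunk 7: at line 1 remove [wktz,jgdq] add [oewkf,biua,xixz] -> 7 lines: arxzi oewkf biua xixz tvqg rir wox
Final line count: 7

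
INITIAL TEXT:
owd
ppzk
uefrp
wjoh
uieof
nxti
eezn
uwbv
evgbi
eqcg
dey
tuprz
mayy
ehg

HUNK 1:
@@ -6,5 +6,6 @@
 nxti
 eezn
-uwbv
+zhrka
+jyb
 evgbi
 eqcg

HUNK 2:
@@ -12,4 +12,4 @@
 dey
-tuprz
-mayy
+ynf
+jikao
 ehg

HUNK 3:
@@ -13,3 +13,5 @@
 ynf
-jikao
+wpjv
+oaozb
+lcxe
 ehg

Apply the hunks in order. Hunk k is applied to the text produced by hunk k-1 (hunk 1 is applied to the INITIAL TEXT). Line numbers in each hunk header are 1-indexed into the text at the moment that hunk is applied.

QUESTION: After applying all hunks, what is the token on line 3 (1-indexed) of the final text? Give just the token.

Hunk 1: at line 6 remove [uwbv] add [zhrka,jyb] -> 15 lines: owd ppzk uefrp wjoh uieof nxti eezn zhrka jyb evgbi eqcg dey tuprz mayy ehg
Hunk 2: at line 12 remove [tuprz,mayy] add [ynf,jikao] -> 15 lines: owd ppzk uefrp wjoh uieof nxti eezn zhrka jyb evgbi eqcg dey ynf jikao ehg
Hunk 3: at line 13 remove [jikao] add [wpjv,oaozb,lcxe] -> 17 lines: owd ppzk uefrp wjoh uieof nxti eezn zhrka jyb evgbi eqcg dey ynf wpjv oaozb lcxe ehg
Final line 3: uefrp

Answer: uefrp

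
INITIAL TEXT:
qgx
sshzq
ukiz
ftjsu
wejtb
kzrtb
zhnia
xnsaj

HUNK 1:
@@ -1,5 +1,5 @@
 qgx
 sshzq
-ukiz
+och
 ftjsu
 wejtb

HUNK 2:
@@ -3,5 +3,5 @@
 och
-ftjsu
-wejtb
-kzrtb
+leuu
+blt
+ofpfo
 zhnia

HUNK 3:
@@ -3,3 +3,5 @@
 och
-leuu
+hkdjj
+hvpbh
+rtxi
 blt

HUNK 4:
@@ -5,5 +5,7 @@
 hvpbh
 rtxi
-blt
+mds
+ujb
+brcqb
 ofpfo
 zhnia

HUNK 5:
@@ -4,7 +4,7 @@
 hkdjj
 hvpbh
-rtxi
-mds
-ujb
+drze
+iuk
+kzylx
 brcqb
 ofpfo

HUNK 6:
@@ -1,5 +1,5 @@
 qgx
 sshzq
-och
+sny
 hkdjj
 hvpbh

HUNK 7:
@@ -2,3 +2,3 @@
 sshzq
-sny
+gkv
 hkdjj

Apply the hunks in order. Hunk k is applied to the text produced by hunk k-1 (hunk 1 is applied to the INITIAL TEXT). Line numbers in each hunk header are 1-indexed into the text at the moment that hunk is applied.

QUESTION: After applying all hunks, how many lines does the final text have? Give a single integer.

Hunk 1: at line 1 remove [ukiz] add [och] -> 8 lines: qgx sshzq och ftjsu wejtb kzrtb zhnia xnsaj
Hunk 2: at line 3 remove [ftjsu,wejtb,kzrtb] add [leuu,blt,ofpfo] -> 8 lines: qgx sshzq och leuu blt ofpfo zhnia xnsaj
Hunk 3: at line 3 remove [leuu] add [hkdjj,hvpbh,rtxi] -> 10 lines: qgx sshzq och hkdjj hvpbh rtxi blt ofpfo zhnia xnsaj
Hunk 4: at line 5 remove [blt] add [mds,ujb,brcqb] -> 12 lines: qgx sshzq och hkdjj hvpbh rtxi mds ujb brcqb ofpfo zhnia xnsaj
Hunk 5: at line 4 remove [rtxi,mds,ujb] add [drze,iuk,kzylx] -> 12 lines: qgx sshzq och hkdjj hvpbh drze iuk kzylx brcqb ofpfo zhnia xnsaj
Hunk 6: at line 1 remove [och] add [sny] -> 12 lines: qgx sshzq sny hkdjj hvpbh drze iuk kzylx brcqb ofpfo zhnia xnsaj
Hunk 7: at line 2 remove [sny] add [gkv] -> 12 lines: qgx sshzq gkv hkdjj hvpbh drze iuk kzylx brcqb ofpfo zhnia xnsaj
Final line count: 12

Answer: 12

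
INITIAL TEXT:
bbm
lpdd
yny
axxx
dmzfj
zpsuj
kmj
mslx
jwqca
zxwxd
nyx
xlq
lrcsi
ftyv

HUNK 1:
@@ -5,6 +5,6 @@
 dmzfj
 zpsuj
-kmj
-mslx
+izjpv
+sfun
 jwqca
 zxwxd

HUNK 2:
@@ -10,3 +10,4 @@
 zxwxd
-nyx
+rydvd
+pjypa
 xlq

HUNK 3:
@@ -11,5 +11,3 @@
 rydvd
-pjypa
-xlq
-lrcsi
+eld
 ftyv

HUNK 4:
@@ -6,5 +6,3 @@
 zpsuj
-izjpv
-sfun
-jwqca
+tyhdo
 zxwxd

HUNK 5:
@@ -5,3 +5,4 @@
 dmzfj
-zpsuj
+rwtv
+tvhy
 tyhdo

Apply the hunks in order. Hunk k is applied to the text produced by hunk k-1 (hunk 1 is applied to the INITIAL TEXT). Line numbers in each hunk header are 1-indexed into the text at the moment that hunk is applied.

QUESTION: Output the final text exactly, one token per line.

Answer: bbm
lpdd
yny
axxx
dmzfj
rwtv
tvhy
tyhdo
zxwxd
rydvd
eld
ftyv

Derivation:
Hunk 1: at line 5 remove [kmj,mslx] add [izjpv,sfun] -> 14 lines: bbm lpdd yny axxx dmzfj zpsuj izjpv sfun jwqca zxwxd nyx xlq lrcsi ftyv
Hunk 2: at line 10 remove [nyx] add [rydvd,pjypa] -> 15 lines: bbm lpdd yny axxx dmzfj zpsuj izjpv sfun jwqca zxwxd rydvd pjypa xlq lrcsi ftyv
Hunk 3: at line 11 remove [pjypa,xlq,lrcsi] add [eld] -> 13 lines: bbm lpdd yny axxx dmzfj zpsuj izjpv sfun jwqca zxwxd rydvd eld ftyv
Hunk 4: at line 6 remove [izjpv,sfun,jwqca] add [tyhdo] -> 11 lines: bbm lpdd yny axxx dmzfj zpsuj tyhdo zxwxd rydvd eld ftyv
Hunk 5: at line 5 remove [zpsuj] add [rwtv,tvhy] -> 12 lines: bbm lpdd yny axxx dmzfj rwtv tvhy tyhdo zxwxd rydvd eld ftyv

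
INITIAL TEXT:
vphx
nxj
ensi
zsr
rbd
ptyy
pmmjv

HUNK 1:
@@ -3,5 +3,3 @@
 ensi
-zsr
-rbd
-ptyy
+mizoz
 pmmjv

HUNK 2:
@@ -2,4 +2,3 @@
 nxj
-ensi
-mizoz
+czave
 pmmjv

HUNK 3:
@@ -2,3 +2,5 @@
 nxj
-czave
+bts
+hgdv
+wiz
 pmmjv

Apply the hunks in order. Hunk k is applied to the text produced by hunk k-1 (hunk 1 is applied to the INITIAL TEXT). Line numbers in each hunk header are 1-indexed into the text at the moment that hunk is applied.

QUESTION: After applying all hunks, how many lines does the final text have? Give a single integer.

Answer: 6

Derivation:
Hunk 1: at line 3 remove [zsr,rbd,ptyy] add [mizoz] -> 5 lines: vphx nxj ensi mizoz pmmjv
Hunk 2: at line 2 remove [ensi,mizoz] add [czave] -> 4 lines: vphx nxj czave pmmjv
Hunk 3: at line 2 remove [czave] add [bts,hgdv,wiz] -> 6 lines: vphx nxj bts hgdv wiz pmmjv
Final line count: 6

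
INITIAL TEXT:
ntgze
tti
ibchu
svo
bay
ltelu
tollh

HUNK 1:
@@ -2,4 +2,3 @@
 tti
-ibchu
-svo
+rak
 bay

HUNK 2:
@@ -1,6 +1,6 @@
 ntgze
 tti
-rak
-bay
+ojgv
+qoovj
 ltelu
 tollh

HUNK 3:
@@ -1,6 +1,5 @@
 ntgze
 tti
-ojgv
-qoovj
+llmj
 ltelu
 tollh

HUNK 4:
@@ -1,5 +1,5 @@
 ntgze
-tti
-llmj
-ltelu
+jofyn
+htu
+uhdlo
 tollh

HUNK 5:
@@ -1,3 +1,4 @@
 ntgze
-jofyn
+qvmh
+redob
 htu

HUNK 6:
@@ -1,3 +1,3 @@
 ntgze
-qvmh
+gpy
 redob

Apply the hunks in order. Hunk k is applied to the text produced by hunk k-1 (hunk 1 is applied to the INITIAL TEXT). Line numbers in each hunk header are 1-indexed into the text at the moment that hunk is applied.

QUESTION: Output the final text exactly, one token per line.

Answer: ntgze
gpy
redob
htu
uhdlo
tollh

Derivation:
Hunk 1: at line 2 remove [ibchu,svo] add [rak] -> 6 lines: ntgze tti rak bay ltelu tollh
Hunk 2: at line 1 remove [rak,bay] add [ojgv,qoovj] -> 6 lines: ntgze tti ojgv qoovj ltelu tollh
Hunk 3: at line 1 remove [ojgv,qoovj] add [llmj] -> 5 lines: ntgze tti llmj ltelu tollh
Hunk 4: at line 1 remove [tti,llmj,ltelu] add [jofyn,htu,uhdlo] -> 5 lines: ntgze jofyn htu uhdlo tollh
Hunk 5: at line 1 remove [jofyn] add [qvmh,redob] -> 6 lines: ntgze qvmh redob htu uhdlo tollh
Hunk 6: at line 1 remove [qvmh] add [gpy] -> 6 lines: ntgze gpy redob htu uhdlo tollh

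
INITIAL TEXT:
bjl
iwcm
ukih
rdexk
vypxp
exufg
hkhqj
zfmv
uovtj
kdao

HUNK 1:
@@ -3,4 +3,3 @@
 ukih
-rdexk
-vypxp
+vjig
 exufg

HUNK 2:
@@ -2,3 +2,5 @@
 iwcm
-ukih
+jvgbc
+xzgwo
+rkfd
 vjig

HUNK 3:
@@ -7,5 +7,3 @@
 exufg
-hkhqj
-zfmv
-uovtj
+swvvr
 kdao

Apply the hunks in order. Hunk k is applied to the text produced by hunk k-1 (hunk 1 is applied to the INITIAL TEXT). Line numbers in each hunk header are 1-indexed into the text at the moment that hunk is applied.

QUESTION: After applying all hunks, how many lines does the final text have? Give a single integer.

Hunk 1: at line 3 remove [rdexk,vypxp] add [vjig] -> 9 lines: bjl iwcm ukih vjig exufg hkhqj zfmv uovtj kdao
Hunk 2: at line 2 remove [ukih] add [jvgbc,xzgwo,rkfd] -> 11 lines: bjl iwcm jvgbc xzgwo rkfd vjig exufg hkhqj zfmv uovtj kdao
Hunk 3: at line 7 remove [hkhqj,zfmv,uovtj] add [swvvr] -> 9 lines: bjl iwcm jvgbc xzgwo rkfd vjig exufg swvvr kdao
Final line count: 9

Answer: 9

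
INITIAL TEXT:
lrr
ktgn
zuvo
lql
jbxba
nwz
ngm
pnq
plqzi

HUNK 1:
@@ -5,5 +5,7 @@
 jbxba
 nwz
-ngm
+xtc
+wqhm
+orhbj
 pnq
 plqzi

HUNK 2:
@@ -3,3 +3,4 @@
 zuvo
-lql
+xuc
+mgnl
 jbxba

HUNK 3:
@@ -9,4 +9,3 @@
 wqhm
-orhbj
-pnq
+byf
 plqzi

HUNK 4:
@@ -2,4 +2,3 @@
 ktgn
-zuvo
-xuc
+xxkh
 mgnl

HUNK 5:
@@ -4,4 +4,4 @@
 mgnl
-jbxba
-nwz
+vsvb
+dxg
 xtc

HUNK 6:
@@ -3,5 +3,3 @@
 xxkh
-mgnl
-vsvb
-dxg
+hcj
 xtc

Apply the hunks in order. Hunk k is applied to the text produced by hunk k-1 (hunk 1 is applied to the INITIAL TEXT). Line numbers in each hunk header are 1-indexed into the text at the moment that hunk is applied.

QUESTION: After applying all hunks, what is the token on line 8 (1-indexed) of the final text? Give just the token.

Answer: plqzi

Derivation:
Hunk 1: at line 5 remove [ngm] add [xtc,wqhm,orhbj] -> 11 lines: lrr ktgn zuvo lql jbxba nwz xtc wqhm orhbj pnq plqzi
Hunk 2: at line 3 remove [lql] add [xuc,mgnl] -> 12 lines: lrr ktgn zuvo xuc mgnl jbxba nwz xtc wqhm orhbj pnq plqzi
Hunk 3: at line 9 remove [orhbj,pnq] add [byf] -> 11 lines: lrr ktgn zuvo xuc mgnl jbxba nwz xtc wqhm byf plqzi
Hunk 4: at line 2 remove [zuvo,xuc] add [xxkh] -> 10 lines: lrr ktgn xxkh mgnl jbxba nwz xtc wqhm byf plqzi
Hunk 5: at line 4 remove [jbxba,nwz] add [vsvb,dxg] -> 10 lines: lrr ktgn xxkh mgnl vsvb dxg xtc wqhm byf plqzi
Hunk 6: at line 3 remove [mgnl,vsvb,dxg] add [hcj] -> 8 lines: lrr ktgn xxkh hcj xtc wqhm byf plqzi
Final line 8: plqzi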